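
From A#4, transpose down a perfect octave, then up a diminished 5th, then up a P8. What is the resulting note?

A#4 down a perfect octave → A#3 (12 semitones).
A#3 up a diminished fifth → E4 (6 semitones).
A perfect octave up from E4 is E5.

E5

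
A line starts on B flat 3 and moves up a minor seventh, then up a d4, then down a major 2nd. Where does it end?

C double-flat 5

Up a minor seventh from Bb3: Ab4 (10 semitones up).
Ab4 up a diminished fourth → Dbb5 (4 semitones).
Down a major second from Dbb5: Cbb5 (2 semitones down).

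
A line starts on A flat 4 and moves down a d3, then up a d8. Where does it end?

F 5

Down a diminished third from Ab4: F#4 (2 semitones down).
A diminished octave up from F#4 is F5.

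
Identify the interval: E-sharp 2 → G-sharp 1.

M6

Descending from E#2 to G#1 is the same interval as ascending G#1 to E#2.
G to E spans six letter names (G-A-B-C-D-E) — that makes it a sixth of some quality.
The major sixth spans 9 semitones, and G#1 to E#2 is exactly 9 semitones — so this is a major sixth.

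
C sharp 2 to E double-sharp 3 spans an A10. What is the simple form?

A3

Take out an octave (7 from the number): 10 − 7 = 3.
Quality carries through unchanged, so the simple form is an augmented third.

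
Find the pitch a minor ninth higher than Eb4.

Two letters up from E (plus an octave) reaches F.
A minor ninth spans 13 semitones, so from Eb4 the target pitch is Fb5.

Fb5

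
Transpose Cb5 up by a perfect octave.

Cb6

The letter stays C (same as the start), shifted an octave up.
Moving 12 semitones up from Cb5 (the size of a perfect octave) reaches Cb6.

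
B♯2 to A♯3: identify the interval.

B to A spans seven letter names (B-C-D-E-F-G-A) — that makes it a seventh of some quality.
A major seventh would be 11 semitones, but B#2 to A#3 is 10 — one semitone narrower, making it a minor seventh.

minor seventh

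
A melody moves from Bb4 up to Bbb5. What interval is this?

diminished octave

B to B is the same letter name, plus an octave — that makes it an octave of some quality.
A perfect octave would be 12 semitones; Bb4 to Bbb5 is 11, one semitone narrower, so the interval is diminished.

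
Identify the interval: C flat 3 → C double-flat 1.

Descending from Cb3 to Cbb1 is the same interval as ascending Cbb1 to Cb3.
C to C is the same letter name, plus 2 octaves — that makes it a fifteenth of some quality.
The perfect fifteenth is 24 semitones; here we have 25, one semitone wider: augmented.
(Equivalently, a compound augmented octave: an augmented octave plus an octave.)

augmented fifteenth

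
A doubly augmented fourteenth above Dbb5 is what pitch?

Counting seven letter names plus an octave up from D lands on C.
A doubly augmented fourteenth is 25 semitones; 25 semitones up from Dbb5 gives C#7.

C#7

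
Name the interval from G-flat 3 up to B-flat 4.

M10

G to B spans three letter names (G-A-B), plus an octave — that makes it a tenth of some quality.
Gb3 to Bb4 is 16 semitones, matching the major tenth exactly, so the quality is major.
(Equivalently, a compound major third: a major third plus an octave.)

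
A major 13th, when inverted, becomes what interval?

minor third

First reduce the compound major thirteenth to its simple form, a major sixth.
The rule of nine gives the new number: 9 − 6 = 3, so a sixth becomes a third.
And major becomes minor under inversion, so we get a minor third.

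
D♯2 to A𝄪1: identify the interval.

diminished 4th

Descending from D#2 to A##1 is the same interval as ascending A##1 to D#2.
A to D spans four letter names (A-B-C-D), so the interval is some kind of fourth.
A##1 to D#2 spans 4 semitones — one semitone narrower than the perfect fourth (5) — giving a diminished fourth.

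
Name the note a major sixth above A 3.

F sharp 4

The sixth takes the letter from A up to F.
Moving 9 semitones up from A3 (the size of a major sixth) reaches F#4.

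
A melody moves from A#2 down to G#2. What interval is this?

major 2nd

Descending from A#2 to G#2 is the same interval as ascending G#2 to A#2.
G to A spans two letter names (G-A), so the interval is some kind of second.
The major second spans 2 semitones, and G#2 to A#2 is exactly 2 semitones — so this is a major second.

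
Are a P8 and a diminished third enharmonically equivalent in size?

No

A perfect octave spans 12 semitones; a diminished third spans 2 semitones. They differ by 10.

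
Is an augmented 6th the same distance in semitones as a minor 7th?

Yes

An augmented sixth spans 10 semitones, and a minor seventh also spans 10 semitones — they're enharmonic.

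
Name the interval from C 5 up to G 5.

C to G spans five letter names (C-D-E-F-G): a fifth.
Counting semitones, C5→G5 is 7, which is the perfect fifth.

perfect 5th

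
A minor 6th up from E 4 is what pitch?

The sixth takes the letter from E up to C.
A minor sixth spans 8 semitones, so from E4 the target pitch is C5.

C 5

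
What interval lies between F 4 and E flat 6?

F to E spans seven letter names (F-G-A-B-C-D-E), plus an octave, so the interval is some kind of fourteenth.
A major fourteenth would be 23 semitones, but F4 to Eb6 is 22 — one semitone narrower, making it a minor fourteenth.
(Equivalently, a compound minor seventh: a minor seventh plus an octave.)

minor 14th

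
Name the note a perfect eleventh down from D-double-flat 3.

A-double-flat 1

Counting four letter names plus an octave down from D lands on A.
A perfect eleventh is 17 semitones; 17 semitones down from Dbb3 gives Abb1.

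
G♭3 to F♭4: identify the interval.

minor seventh

G to F spans seven letter names (G-A-B-C-D-E-F) — that makes it a seventh of some quality.
Gb3 to Fb4 is 10 semitones, a half step short of the major seventh (11), so this is minor.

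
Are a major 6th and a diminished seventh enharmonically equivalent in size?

A major sixth = 9 semitones = a diminished seventh; enharmonically equal.

Yes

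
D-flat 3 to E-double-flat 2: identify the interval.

Descending from Db3 to Ebb2 is the same interval as ascending Ebb2 to Db3.
E to D spans seven letter names (E-F-G-A-B-C-D): a seventh.
The major seventh spans 11 semitones, and Ebb2 to Db3 is exactly 11 semitones — so this is a major seventh.

major seventh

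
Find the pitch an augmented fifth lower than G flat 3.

Counting five letter names down from G lands on C.
An augmented fifth spans 8 semitones, so from Gb3 the target pitch is Cbb3.

C double-flat 3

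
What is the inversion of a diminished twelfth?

augmented fourth

First reduce the compound diminished twelfth to its simple form, a diminished fifth.
Interval numbers invert to sum to nine: 5 + 4 = 9, so a fifth inverts to a fourth.
The quality also flips — diminished becomes augmented — giving an augmented fourth.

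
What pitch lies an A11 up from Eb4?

A5

Four letters up from E (plus an octave) reaches A.
An augmented eleventh is 18 semitones; 18 semitones up from Eb4 gives A5.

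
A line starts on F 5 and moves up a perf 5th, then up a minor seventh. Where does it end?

Up a perfect fifth from F5: C6 (7 semitones up).
Up a minor seventh from C6: Bb6 (10 semitones up).

B flat 6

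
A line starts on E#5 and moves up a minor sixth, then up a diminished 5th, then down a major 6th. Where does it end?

Bb5

E#5 up a minor sixth → C#6 (8 semitones).
A diminished fifth up from C#6 is G6.
Down a major sixth from G6: Bb5 (9 semitones down).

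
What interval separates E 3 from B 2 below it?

Descending from E3 to B2 is the same interval as ascending B2 to E3.
B to E spans four letter names (B-C-D-E), so the interval is some kind of fourth.
B2 to E3 is 5 semitones, matching the perfect fourth exactly, so the quality is perfect.

perfect fourth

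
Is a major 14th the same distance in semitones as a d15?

Both span 23 semitones: a major fourteenth and a diminished fifteenth are the same chromatic distance.

Yes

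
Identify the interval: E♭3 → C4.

M6

E to C spans six letter names (E-F-G-A-B-C), so the interval is some kind of sixth.
The major sixth spans 9 semitones, and Eb3 to C4 is exactly 9 semitones — so this is a major sixth.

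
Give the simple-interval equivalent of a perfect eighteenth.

P4

Subtracting seven from the interval number removes an octave: 18 − 14 = 4.
Quality carries through unchanged, so the simple form is a perfect fourth.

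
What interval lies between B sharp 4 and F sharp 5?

B to F spans five letter names (B-C-D-E-F), so the interval is some kind of fifth.
The perfect fifth is 7 semitones; here we have 6, one semitone narrower: diminished.

diminished fifth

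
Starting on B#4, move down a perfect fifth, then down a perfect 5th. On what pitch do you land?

A#3

Down a perfect fifth from B#4: E#4 (7 semitones down).
E#4 down a perfect fifth → A#3 (7 semitones).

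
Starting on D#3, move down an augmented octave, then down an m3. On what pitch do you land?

B1

D#3 down an augmented octave → D2 (13 semitones).
D2 down a minor third → B1 (3 semitones).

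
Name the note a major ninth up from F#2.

G#3

The ninth's letter: F up two letter names plus an octave → G.
A major ninth spans 14 semitones, so from F#2 the target pitch is G#3.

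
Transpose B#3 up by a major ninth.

The ninth's letter: B up two letter names plus an octave → C.
Moving 14 semitones up from B#3 (the size of a major ninth) reaches C##5.

C##5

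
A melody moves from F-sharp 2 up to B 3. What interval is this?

perfect eleventh

F to B spans four letter names (F-G-A-B), plus an octave — that makes it an eleventh of some quality.
The perfect eleventh spans 17 semitones, and F#2 to B3 is exactly 17 semitones — so this is a perfect eleventh.
(Equivalently, a compound perfect fourth: a perfect fourth plus an octave.)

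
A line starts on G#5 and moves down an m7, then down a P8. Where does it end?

A#3

A minor seventh down from G#5 is A#4.
Down a perfect octave from A#4: A#3 (12 semitones down).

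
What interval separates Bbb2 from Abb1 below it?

major ninth

Descending from Bbb2 to Abb1 is the same interval as ascending Abb1 to Bbb2.
A to B spans two letter names (A-B), plus an octave — that makes it a ninth of some quality.
Counting semitones, Abb1→Bbb2 is 14, which is the major ninth.
(Equivalently, a compound major second: a major second plus an octave.)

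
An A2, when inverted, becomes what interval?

The rule of nine gives the new number: 9 − 2 = 7, so a second becomes a seventh.
The quality also flips — augmented becomes diminished — giving a diminished seventh.

diminished 7th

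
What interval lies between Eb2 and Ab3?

E to A spans four letter names (E-F-G-A), plus an octave, so the interval is some kind of eleventh.
Counting semitones, Eb2→Ab3 is 17, which is the perfect eleventh.
(Equivalently, a compound perfect fourth: a perfect fourth plus an octave.)

perfect eleventh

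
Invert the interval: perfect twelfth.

perfect 4th

First reduce the compound perfect twelfth to its simple form, a perfect fifth.
The rule of nine gives the new number: 9 − 5 = 4, so a fifth becomes a fourth.
Quality inverts too: perfect stays perfect. That makes the inversion a perfect fourth.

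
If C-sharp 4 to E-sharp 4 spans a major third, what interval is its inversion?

m6

Inverted interval numbers add to nine, so a third pairs with a sixth (3 + 6 = 9).
And major becomes minor under inversion, so we get a minor sixth.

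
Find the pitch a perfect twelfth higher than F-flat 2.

C-flat 4

Five letters up from F (plus an octave) reaches C.
A perfect twelfth is 19 semitones; 19 semitones up from Fb2 gives Cb4.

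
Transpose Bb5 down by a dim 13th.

D#4

Counting six letter names plus an octave down from B lands on D.
A diminished thirteenth spans 19 semitones, so from Bb5 the target pitch is D#4.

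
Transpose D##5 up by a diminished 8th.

The letter stays D (same as the start), shifted an octave up.
A diminished octave is 11 semitones; 11 semitones up from D##5 gives D#6.

D#6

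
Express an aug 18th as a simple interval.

A4

Each octave removed subtracts seven from the number: 18 − 14 = 4.
So an augmented eighteenth is 2 octaves plus an augmented fourth. The quality is unchanged.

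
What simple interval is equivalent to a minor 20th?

minor sixth

Take out 2 octaves (14 from the number): 20 − 14 = 6.
Quality carries through unchanged, so the simple form is a minor sixth.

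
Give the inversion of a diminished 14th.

First reduce the compound diminished fourteenth to its simple form, a diminished seventh.
Inverted interval numbers add to nine, so a seventh pairs with a second (7 + 2 = 9).
The quality also flips — diminished becomes augmented — giving an augmented second.

A2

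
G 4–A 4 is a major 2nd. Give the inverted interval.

minor seventh

Interval numbers invert to sum to nine: 2 + 7 = 9, so a second inverts to a seventh.
And major becomes minor under inversion, so we get a minor seventh.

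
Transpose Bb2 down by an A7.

Cbb2

Counting seven letter names down from B lands on C.
An augmented seventh spans 12 semitones, so from Bb2 the target pitch is Cbb2.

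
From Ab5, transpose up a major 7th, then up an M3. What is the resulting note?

Ab5 up a major seventh → G6 (11 semitones).
A major third up from G6 is B6.

B6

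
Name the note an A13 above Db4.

B5

The thirteenth's letter: D up six letter names plus an octave → B.
An augmented thirteenth is 22 semitones; 22 semitones up from Db4 gives B5.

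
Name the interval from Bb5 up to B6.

augmented octave

B to B is the same letter name, plus an octave — that makes it an octave of some quality.
Bb5 to B6 spans 13 semitones — one semitone wider than the perfect octave (12) — giving an augmented octave.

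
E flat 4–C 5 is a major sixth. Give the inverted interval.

Inverted interval numbers add to nine, so a sixth pairs with a third (6 + 3 = 9).
The quality also flips — major becomes minor — giving a minor third.

minor 3rd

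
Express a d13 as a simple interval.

d6

Subtracting seven from the interval number removes an octave: 13 − 7 = 6.
Quality carries through unchanged, so the simple form is a diminished sixth.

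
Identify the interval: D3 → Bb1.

Descending from D3 to Bb1 is the same interval as ascending Bb1 to D3.
B to D spans three letter names (B-C-D), plus an octave: a tenth.
Bb1 to D3 is 16 semitones, matching the major tenth exactly, so the quality is major.
(Equivalently, a compound major third: a major third plus an octave.)

major tenth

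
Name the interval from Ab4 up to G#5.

A to G spans seven letter names (A-B-C-D-E-F-G), so the interval is some kind of seventh.
A major seventh would be 11 semitones; Ab4 to G#5 is 12, one semitone wider, so the interval is augmented.

augmented 7th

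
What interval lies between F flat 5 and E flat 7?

major fourteenth

F to E spans seven letter names (F-G-A-B-C-D-E), plus an octave, so the interval is some kind of fourteenth.
The major fourteenth spans 23 semitones, and Fb5 to Eb7 is exactly 23 semitones — so this is a major fourteenth.
(Equivalently, a compound major seventh: a major seventh plus an octave.)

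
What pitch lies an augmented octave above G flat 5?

G 6

For an octave the letter name doesn't change: still G, an octave up.
An augmented octave spans 13 semitones, so from Gb5 the target pitch is G6.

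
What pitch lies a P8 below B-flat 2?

The letter stays B (same as the start), shifted an octave down.
Moving 12 semitones down from Bb2 (the size of a perfect octave) reaches Bb1.

B-flat 1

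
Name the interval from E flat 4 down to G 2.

m13

Descending from Eb4 to G2 is the same interval as ascending G2 to Eb4.
G to E spans six letter names (G-A-B-C-D-E), plus an octave: a thirteenth.
A major thirteenth would be 21 semitones, but G2 to Eb4 is 20 — one semitone narrower, making it a minor thirteenth.
(Equivalently, a compound minor sixth: a minor sixth plus an octave.)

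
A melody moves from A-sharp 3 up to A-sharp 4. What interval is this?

A to A is the same letter name, plus an octave, so the interval is some kind of octave.
Counting semitones, A#3→A#4 is 12, which is the perfect octave.

perfect octave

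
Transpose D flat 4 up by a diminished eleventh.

G double-flat 5

The eleventh's letter: D up four letter names plus an octave → G.
A diminished eleventh is 16 semitones; 16 semitones up from Db4 gives Gbb5.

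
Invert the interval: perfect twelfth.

perfect 4th

First reduce the compound perfect twelfth to its simple form, a perfect fifth.
Interval numbers invert to sum to nine: 5 + 4 = 9, so a fifth inverts to a fourth.
And perfect stays perfect under inversion, so we get a perfect fourth.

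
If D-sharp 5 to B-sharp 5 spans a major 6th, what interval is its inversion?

m3

Interval numbers invert to sum to nine: 6 + 3 = 9, so a sixth inverts to a third.
Quality inverts too: major becomes minor. That makes the inversion a minor third.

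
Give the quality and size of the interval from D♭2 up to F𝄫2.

diminished third

D to F spans three letter names (D-E-F): a third.
The major third is 4 semitones; here we have 2, two semitones narrower: diminished.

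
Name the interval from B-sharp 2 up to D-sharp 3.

B to D spans three letter names (B-C-D), so the interval is some kind of third.
B#2 to D#3 is 3 semitones, a half step short of the major third (4), so this is minor.

minor 3rd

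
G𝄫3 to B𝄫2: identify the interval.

Descending from Gbb3 to Bbb2 is the same interval as ascending Bbb2 to Gbb3.
B to G spans six letter names (B-C-D-E-F-G), so the interval is some kind of sixth.
A major sixth would be 9 semitones, but Bbb2 to Gbb3 is 8 — one semitone narrower, making it a minor sixth.

minor 6th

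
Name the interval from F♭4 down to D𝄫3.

major tenth

Descending from Fb4 to Dbb3 is the same interval as ascending Dbb3 to Fb4.
D to F spans three letter names (D-E-F), plus an octave — that makes it a tenth of some quality.
Dbb3 to Fb4 is 16 semitones, matching the major tenth exactly, so the quality is major.
(Equivalently, a compound major third: a major third plus an octave.)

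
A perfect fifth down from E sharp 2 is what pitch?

Counting five letter names down from E lands on A.
A perfect fifth is 7 semitones; 7 semitones down from E#2 gives A#1.

A sharp 1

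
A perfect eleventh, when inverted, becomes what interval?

P5

First reduce the compound perfect eleventh to its simple form, a perfect fourth.
The rule of nine gives the new number: 9 − 4 = 5, so a fourth becomes a fifth.
The quality also flips — perfect stays perfect — giving a perfect fifth.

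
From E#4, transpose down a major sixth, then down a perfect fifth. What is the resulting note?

C#3

A major sixth down from E#4 is G#3.
G#3 down a perfect fifth → C#3 (7 semitones).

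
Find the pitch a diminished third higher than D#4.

Counting three letter names up from D lands on F.
Moving 2 semitones up from D#4 (the size of a diminished third) reaches F4.

F4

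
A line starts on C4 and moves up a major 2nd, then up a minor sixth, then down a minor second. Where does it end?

A4

C4 up a major second → D4 (2 semitones).
A minor sixth up from D4 is Bb4.
A minor second down from Bb4 is A4.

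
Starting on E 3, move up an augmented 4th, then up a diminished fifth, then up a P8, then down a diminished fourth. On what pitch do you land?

Up an augmented fourth from E3: A#3 (6 semitones up).
Up a diminished fifth from A#3: E4 (6 semitones up).
Up a perfect octave from E4: E5 (12 semitones up).
Down a diminished fourth from E5: B#4 (4 semitones down).

B sharp 4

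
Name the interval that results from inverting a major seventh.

Inverted interval numbers add to nine, so a seventh pairs with a second (7 + 2 = 9).
And major becomes minor under inversion, so we get a minor second.

m2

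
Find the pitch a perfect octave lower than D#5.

The letter stays D (same as the start), shifted an octave down.
A perfect octave spans 12 semitones, so from D#5 the target pitch is D#4.

D#4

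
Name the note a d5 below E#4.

A##3

The fifth takes the letter from E down to A.
Moving 6 semitones down from E#4 (the size of a diminished fifth) reaches A##3.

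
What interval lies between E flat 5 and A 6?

E to A spans four letter names (E-F-G-A), plus an octave — that makes it an eleventh of some quality.
The perfect eleventh is 17 semitones; here we have 18, one semitone wider: augmented.
(Equivalently, a compound augmented fourth: an augmented fourth plus an octave.)

A11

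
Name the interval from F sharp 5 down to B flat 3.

Descending from F#5 to Bb3 is the same interval as ascending Bb3 to F#5.
B to F spans five letter names (B-C-D-E-F), plus an octave — that makes it a twelfth of some quality.
The perfect twelfth is 19 semitones; here we have 20, one semitone wider: augmented.
(Equivalently, a compound augmented fifth: an augmented fifth plus an octave.)

augmented twelfth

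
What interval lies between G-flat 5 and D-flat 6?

perfect 5th

G to D spans five letter names (G-A-B-C-D), so the interval is some kind of fifth.
Gb5 to Db6 is 7 semitones, matching the perfect fifth exactly, so the quality is perfect.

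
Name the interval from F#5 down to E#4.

minor ninth

Descending from F#5 to E#4 is the same interval as ascending E#4 to F#5.
E to F spans two letter names (E-F), plus an octave — that makes it a ninth of some quality.
At 13 semitones, E#4→F#5 falls one short of a major ninth: minor.
(Equivalently, a compound minor second: a minor second plus an octave.)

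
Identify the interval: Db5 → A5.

D to A spans five letter names (D-E-F-G-A): a fifth.
A perfect fifth would be 7 semitones; Db5 to A5 is 8, one semitone wider, so the interval is augmented.

augmented fifth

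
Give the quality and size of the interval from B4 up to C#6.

B to C spans two letter names (B-C), plus an octave, so the interval is some kind of ninth.
The major ninth spans 14 semitones, and B4 to C#6 is exactly 14 semitones — so this is a major ninth.
(Equivalently, a compound major second: a major second plus an octave.)

M9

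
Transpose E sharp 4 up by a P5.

Five letter names up from E: B.
Moving 7 semitones up from E#4 (the size of a perfect fifth) reaches B#4.

B sharp 4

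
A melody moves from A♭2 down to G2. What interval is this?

Descending from Ab2 to G2 is the same interval as ascending G2 to Ab2.
G to A spans two letter names (G-A), so the interval is some kind of second.
G2 to Ab2 is 1 semitone, a half step short of the major second (2), so this is minor.

m2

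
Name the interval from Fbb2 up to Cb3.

augmented fifth

F to C spans five letter names (F-G-A-B-C): a fifth.
Fbb2 to Cb3 spans 8 semitones — one semitone wider than the perfect fifth (7) — giving an augmented fifth.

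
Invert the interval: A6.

diminished 3rd

Interval numbers invert to sum to nine: 6 + 3 = 9, so a sixth inverts to a third.
The quality also flips — augmented becomes diminished — giving a diminished third.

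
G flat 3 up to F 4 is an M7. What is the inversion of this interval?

minor second

Interval numbers invert to sum to nine: 7 + 2 = 9, so a seventh inverts to a second.
And major becomes minor under inversion, so we get a minor second.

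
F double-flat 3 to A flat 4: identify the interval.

F to A spans three letter names (F-G-A), plus an octave, so the interval is some kind of tenth.
A major tenth would be 16 semitones; Fbb3 to Ab4 is 17, one semitone wider, so the interval is augmented.
(Equivalently, a compound augmented third: an augmented third plus an octave.)

augmented 10th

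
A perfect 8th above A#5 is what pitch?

An octave keeps the letter name A, an octave up from A.
Moving 12 semitones up from A#5 (the size of a perfect octave) reaches A#6.

A#6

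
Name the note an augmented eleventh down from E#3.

Counting four letter names plus an octave down from E lands on B.
Moving 18 semitones down from E#3 (the size of an augmented eleventh) reaches B1.

B1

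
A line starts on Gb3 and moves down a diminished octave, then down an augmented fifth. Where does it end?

Cb2

Gb3 down a diminished octave → G2 (11 semitones).
Down an augmented fifth from G2: Cb2 (8 semitones down).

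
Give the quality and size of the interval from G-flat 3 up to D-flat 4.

perfect 5th

G to D spans five letter names (G-A-B-C-D), so the interval is some kind of fifth.
Gb3 to Db4 is 7 semitones, matching the perfect fifth exactly, so the quality is perfect.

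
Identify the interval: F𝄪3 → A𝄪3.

M3

F to A spans three letter names (F-G-A) — that makes it a third of some quality.
F##3 to A##3 is 4 semitones, matching the major third exactly, so the quality is major.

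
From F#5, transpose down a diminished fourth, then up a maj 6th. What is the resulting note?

F#5 down a diminished fourth → C##5 (4 semitones).
C##5 up a major sixth → A##5 (9 semitones).

A##5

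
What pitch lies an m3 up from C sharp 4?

The third takes the letter from C up to E.
Moving 3 semitones up from C#4 (the size of a minor third) reaches E4.

E 4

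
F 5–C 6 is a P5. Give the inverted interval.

perfect fourth

Interval numbers invert to sum to nine: 5 + 4 = 9, so a fifth inverts to a fourth.
And perfect stays perfect under inversion, so we get a perfect fourth.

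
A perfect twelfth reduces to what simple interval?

Subtracting seven from the interval number removes an octave: 12 − 7 = 5.
That makes a perfect twelfth a compound perfect fifth — an octave plus a perfect fifth.

P5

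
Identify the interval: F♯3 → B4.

P11

F to B spans four letter names (F-G-A-B), plus an octave: an eleventh.
Counting semitones, F#3→B4 is 17, which is the perfect eleventh.
(Equivalently, a compound perfect fourth: a perfect fourth plus an octave.)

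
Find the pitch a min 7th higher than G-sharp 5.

F-sharp 6

The seventh takes the letter from G up to F.
A minor seventh is 10 semitones; 10 semitones up from G#5 gives F#6.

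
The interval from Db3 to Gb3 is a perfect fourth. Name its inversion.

Interval numbers invert to sum to nine: 4 + 5 = 9, so a fourth inverts to a fifth.
The quality also flips — perfect stays perfect — giving a perfect fifth.

perfect 5th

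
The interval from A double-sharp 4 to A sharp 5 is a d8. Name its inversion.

Inverted interval numbers add to nine, so an octave pairs with a unison (8 + 1 = 9).
Quality inverts too: diminished becomes augmented. That makes the inversion an augmented unison.

augmented unison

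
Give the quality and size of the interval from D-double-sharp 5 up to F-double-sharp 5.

minor 3rd

D to F spans three letter names (D-E-F): a third.
At 3 semitones, D##5→F##5 falls one short of a major third: minor.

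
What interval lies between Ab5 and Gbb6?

diminished seventh

A to G spans seven letter names (A-B-C-D-E-F-G) — that makes it a seventh of some quality.
A major seventh would be 11 semitones; Ab5 to Gbb6 is 9, two semitones narrower, so the interval is diminished.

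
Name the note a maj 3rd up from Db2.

Counting three letter names up from D lands on F.
Moving 4 semitones up from Db2 (the size of a major third) reaches F2.

F2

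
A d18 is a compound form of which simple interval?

diminished 4th

Take out 2 octaves (14 from the number): 18 − 14 = 4.
That makes a diminished eighteenth a compound diminished fourth — 2 octaves plus a diminished fourth.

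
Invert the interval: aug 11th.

diminished 5th

First reduce the compound augmented eleventh to its simple form, an augmented fourth.
The rule of nine gives the new number: 9 − 4 = 5, so a fourth becomes a fifth.
Quality inverts too: augmented becomes diminished. That makes the inversion a diminished fifth.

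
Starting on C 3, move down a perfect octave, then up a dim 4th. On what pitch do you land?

Down a perfect octave from C3: C2 (12 semitones down).
A diminished fourth up from C2 is Fb2.

F flat 2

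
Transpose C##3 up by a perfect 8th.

The letter stays C (same as the start), shifted an octave up.
Moving 12 semitones up from C##3 (the size of a perfect octave) reaches C##4.

C##4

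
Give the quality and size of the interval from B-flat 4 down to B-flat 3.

Descending from Bb4 to Bb3 is the same interval as ascending Bb3 to Bb4.
B to B is the same letter name, plus an octave, so the interval is some kind of octave.
Counting semitones, Bb3→Bb4 is 12, which is the perfect octave.

perfect 8th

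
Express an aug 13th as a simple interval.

Take out an octave (7 from the number): 13 − 7 = 6.
That makes an augmented thirteenth a compound augmented sixth — an octave plus an augmented sixth.

A6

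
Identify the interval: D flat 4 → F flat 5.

minor tenth

D to F spans three letter names (D-E-F), plus an octave — that makes it a tenth of some quality.
At 15 semitones, Db4→Fb5 falls one short of a major tenth: minor.
(Equivalently, a compound minor third: a minor third plus an octave.)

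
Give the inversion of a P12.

perfect 4th

First reduce the compound perfect twelfth to its simple form, a perfect fifth.
The rule of nine gives the new number: 9 − 5 = 4, so a fifth becomes a fourth.
And perfect stays perfect under inversion, so we get a perfect fourth.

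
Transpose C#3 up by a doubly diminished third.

The third takes the letter from C up to E.
Moving 1 semitone up from C#3 (the size of a doubly diminished third) reaches Ebb3.

Ebb3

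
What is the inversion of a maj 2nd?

minor 7th

Inverted interval numbers add to nine, so a second pairs with a seventh (2 + 7 = 9).
And major becomes minor under inversion, so we get a minor seventh.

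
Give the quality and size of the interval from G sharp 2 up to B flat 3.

G to B spans three letter names (G-A-B), plus an octave, so the interval is some kind of tenth.
G#2 to Bb3 spans 14 semitones — two semitones narrower than the major tenth (16) — giving a diminished tenth.
(Equivalently, a compound diminished third: a diminished third plus an octave.)

diminished 10th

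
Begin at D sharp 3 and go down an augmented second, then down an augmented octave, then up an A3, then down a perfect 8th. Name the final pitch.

E 1

An augmented second down from D#3 is C3.
An augmented octave down from C3 is Cb2.
An augmented third up from Cb2 is E2.
E2 down a perfect octave → E1 (12 semitones).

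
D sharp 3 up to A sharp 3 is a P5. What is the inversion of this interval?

perfect fourth

The rule of nine gives the new number: 9 − 5 = 4, so a fifth becomes a fourth.
And perfect stays perfect under inversion, so we get a perfect fourth.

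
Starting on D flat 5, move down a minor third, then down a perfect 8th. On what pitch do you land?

Db5 down a minor third → Bb4 (3 semitones).
A perfect octave down from Bb4 is Bb3.

B flat 3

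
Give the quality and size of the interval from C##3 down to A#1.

Descending from C##3 to A#1 is the same interval as ascending A#1 to C##3.
A to C spans three letter names (A-B-C), plus an octave — that makes it a tenth of some quality.
The major tenth spans 16 semitones, and A#1 to C##3 is exactly 16 semitones — so this is a major tenth.
(Equivalently, a compound major third: a major third plus an octave.)

major tenth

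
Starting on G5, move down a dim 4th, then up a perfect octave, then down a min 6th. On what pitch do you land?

F##5

Down a diminished fourth from G5: D#5 (4 semitones down).
Up a perfect octave from D#5: D#6 (12 semitones up).
Down a minor sixth from D#6: F##5 (8 semitones down).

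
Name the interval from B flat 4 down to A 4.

Descending from Bb4 to A4 is the same interval as ascending A4 to Bb4.
A to B spans two letter names (A-B) — that makes it a second of some quality.
At 1 semitone, A4→Bb4 falls one short of a major second: minor.

minor second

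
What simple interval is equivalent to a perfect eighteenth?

P4

Each octave removed subtracts seven from the number: 18 − 14 = 4.
Quality carries through unchanged, so the simple form is a perfect fourth.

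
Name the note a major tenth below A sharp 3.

The tenth's letter: A down three letter names plus an octave → F.
A major tenth is 16 semitones; 16 semitones down from A#3 gives F#2.

F sharp 2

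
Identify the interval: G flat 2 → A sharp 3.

G to A spans two letter names (G-A), plus an octave: a ninth.
A major ninth would be 14 semitones; Gb2 to A#3 is 16, two semitones wider, so the interval is doubly augmented.
(Equivalently, a compound doubly augmented second: a doubly augmented second plus an octave.)

doubly augmented ninth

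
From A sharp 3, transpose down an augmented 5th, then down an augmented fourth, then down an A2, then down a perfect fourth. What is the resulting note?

Down an augmented fifth from A#3: D3 (8 semitones down).
D3 down an augmented fourth → Ab2 (6 semitones).
An augmented second down from Ab2 is Gbb2.
Down a perfect fourth from Gbb2: Dbb2 (5 semitones down).

D double-flat 2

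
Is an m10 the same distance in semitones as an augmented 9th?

Yes

Both span 15 semitones: a minor tenth and an augmented ninth are the same chromatic distance.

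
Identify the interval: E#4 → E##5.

E to E is the same letter name, plus an octave — that makes it an octave of some quality.
E#4 to E##5 spans 13 semitones — one semitone wider than the perfect octave (12) — giving an augmented octave.

A8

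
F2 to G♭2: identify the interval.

F to G spans two letter names (F-G): a second.
A major second would be 2 semitones, but F2 to Gb2 is 1 — one semitone narrower, making it a minor second.

minor 2nd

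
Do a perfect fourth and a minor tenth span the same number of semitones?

No

A perfect fourth is 5 semitones but a minor tenth is 15 semitones — different sizes.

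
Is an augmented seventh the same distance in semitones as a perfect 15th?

An augmented seventh spans 12 semitones; a perfect fifteenth spans 24 semitones. They differ by 12.

No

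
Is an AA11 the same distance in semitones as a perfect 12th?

A doubly augmented eleventh = 19 semitones = a perfect twelfth; enharmonically equal.

Yes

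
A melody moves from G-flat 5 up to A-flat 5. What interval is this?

major second

G to A spans two letter names (G-A), so the interval is some kind of second.
The major second spans 2 semitones, and Gb5 to Ab5 is exactly 2 semitones — so this is a major second.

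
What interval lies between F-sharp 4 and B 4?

F to B spans four letter names (F-G-A-B), so the interval is some kind of fourth.
The perfect fourth spans 5 semitones, and F#4 to B4 is exactly 5 semitones — so this is a perfect fourth.

perfect 4th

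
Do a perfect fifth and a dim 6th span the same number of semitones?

A perfect fifth = 7 semitones = a diminished sixth; enharmonically equal.

Yes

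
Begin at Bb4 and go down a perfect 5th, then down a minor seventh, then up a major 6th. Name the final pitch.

D4

A perfect fifth down from Bb4 is Eb4.
A minor seventh down from Eb4 is F3.
F3 up a major sixth → D4 (9 semitones).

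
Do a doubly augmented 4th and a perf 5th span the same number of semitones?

A doubly augmented fourth spans 7 semitones, and a perfect fifth also spans 7 semitones — they're enharmonic.

Yes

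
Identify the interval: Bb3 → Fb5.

B to F spans five letter names (B-C-D-E-F), plus an octave, so the interval is some kind of twelfth.
A perfect twelfth would be 19 semitones; Bb3 to Fb5 is 18, one semitone narrower, so the interval is diminished.
(Equivalently, a compound diminished fifth: a diminished fifth plus an octave.)

d12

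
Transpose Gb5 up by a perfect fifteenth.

Gb7

A fifteenth keeps the letter name G, two octaves up from G.
A perfect fifteenth spans 24 semitones, so from Gb5 the target pitch is Gb7.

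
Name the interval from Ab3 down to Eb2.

perfect eleventh

Descending from Ab3 to Eb2 is the same interval as ascending Eb2 to Ab3.
E to A spans four letter names (E-F-G-A), plus an octave, so the interval is some kind of eleventh.
Counting semitones, Eb2→Ab3 is 17, which is the perfect eleventh.
(Equivalently, a compound perfect fourth: a perfect fourth plus an octave.)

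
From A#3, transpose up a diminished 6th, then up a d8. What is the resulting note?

Fb5

A diminished sixth up from A#3 is F4.
Up a diminished octave from F4: Fb5 (11 semitones up).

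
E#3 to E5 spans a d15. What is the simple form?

Subtracting seven from the interval number removes an octave: 15 − 7 = 8.
So a diminished fifteenth is an octave plus a diminished octave. The quality is unchanged.

diminished octave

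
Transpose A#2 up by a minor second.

The second takes the letter from A up to B.
A minor second is 1 semitone; 1 semitone up from A#2 gives B2.

B2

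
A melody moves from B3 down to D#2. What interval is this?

Descending from B3 to D#2 is the same interval as ascending D#2 to B3.
D to B spans six letter names (D-E-F-G-A-B), plus an octave, so the interval is some kind of thirteenth.
A major thirteenth would be 21 semitones, but D#2 to B3 is 20 — one semitone narrower, making it a minor thirteenth.
(Equivalently, a compound minor sixth: a minor sixth plus an octave.)

m13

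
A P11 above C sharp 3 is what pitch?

Counting four letter names plus an octave up from C lands on F.
Moving 17 semitones up from C#3 (the size of a perfect eleventh) reaches F#4.

F sharp 4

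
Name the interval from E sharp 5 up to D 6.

E to D spans seven letter names (E-F-G-A-B-C-D) — that makes it a seventh of some quality.
E#5 to D6 spans 9 semitones — two semitones narrower than the major seventh (11) — giving a diminished seventh.

diminished 7th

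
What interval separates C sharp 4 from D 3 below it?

Descending from C#4 to D3 is the same interval as ascending D3 to C#4.
D to C spans seven letter names (D-E-F-G-A-B-C): a seventh.
D3 to C#4 is 11 semitones, matching the major seventh exactly, so the quality is major.

major seventh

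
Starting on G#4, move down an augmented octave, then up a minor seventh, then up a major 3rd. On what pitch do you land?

A4

Down an augmented octave from G#4: G3 (13 semitones down).
A minor seventh up from G3 is F4.
Up a major third from F4: A4 (4 semitones up).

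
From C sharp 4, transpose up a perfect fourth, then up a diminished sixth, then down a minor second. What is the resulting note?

C 5

C#4 up a perfect fourth → F#4 (5 semitones).
Up a diminished sixth from F#4: Db5 (7 semitones up).
A minor second down from Db5 is C5.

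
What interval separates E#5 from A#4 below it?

perfect 5th

Descending from E#5 to A#4 is the same interval as ascending A#4 to E#5.
A to E spans five letter names (A-B-C-D-E) — that makes it a fifth of some quality.
Counting semitones, A#4→E#5 is 7, which is the perfect fifth.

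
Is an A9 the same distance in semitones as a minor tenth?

Both span 15 semitones: an augmented ninth and a minor tenth are the same chromatic distance.

Yes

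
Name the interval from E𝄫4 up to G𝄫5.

minor 10th

E to G spans three letter names (E-F-G), plus an octave — that makes it a tenth of some quality.
Ebb4 to Gbb5 is 15 semitones, a half step short of the major tenth (16), so this is minor.
(Equivalently, a compound minor third: a minor third plus an octave.)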